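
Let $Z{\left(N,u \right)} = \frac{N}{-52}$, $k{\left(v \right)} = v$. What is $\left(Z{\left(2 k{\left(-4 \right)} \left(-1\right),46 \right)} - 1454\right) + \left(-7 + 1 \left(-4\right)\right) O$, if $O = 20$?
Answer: $- \frac{21764}{13} \approx -1674.2$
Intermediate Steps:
$Z{\left(N,u \right)} = - \frac{N}{52}$ ($Z{\left(N,u \right)} = N \left(- \frac{1}{52}\right) = - \frac{N}{52}$)
$\left(Z{\left(2 k{\left(-4 \right)} \left(-1\right),46 \right)} - 1454\right) + \left(-7 + 1 \left(-4\right)\right) O = \left(- \frac{2 \left(-4\right) \left(-1\right)}{52} - 1454\right) + \left(-7 + 1 \left(-4\right)\right) 20 = \left(- \frac{\left(-8\right) \left(-1\right)}{52} - 1454\right) + \left(-7 - 4\right) 20 = \left(\left(- \frac{1}{52}\right) 8 - 1454\right) - 220 = \left(- \frac{2}{13} - 1454\right) - 220 = - \frac{18904}{13} - 220 = - \frac{21764}{13}$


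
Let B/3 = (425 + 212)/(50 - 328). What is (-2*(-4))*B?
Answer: -7644/139 ≈ -54.993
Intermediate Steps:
B = -1911/278 (B = 3*((425 + 212)/(50 - 328)) = 3*(637/(-278)) = 3*(637*(-1/278)) = 3*(-637/278) = -1911/278 ≈ -6.8741)
(-2*(-4))*B = -2*(-4)*(-1911/278) = 8*(-1911/278) = -7644/139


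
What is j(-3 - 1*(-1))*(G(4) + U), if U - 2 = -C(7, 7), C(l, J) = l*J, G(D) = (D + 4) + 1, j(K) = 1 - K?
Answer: -114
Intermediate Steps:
G(D) = 5 + D (G(D) = (4 + D) + 1 = 5 + D)
C(l, J) = J*l
U = -47 (U = 2 - 7*7 = 2 - 1*49 = 2 - 49 = -47)
j(-3 - 1*(-1))*(G(4) + U) = (1 - (-3 - 1*(-1)))*((5 + 4) - 47) = (1 - (-3 + 1))*(9 - 47) = (1 - 1*(-2))*(-38) = (1 + 2)*(-38) = 3*(-38) = -114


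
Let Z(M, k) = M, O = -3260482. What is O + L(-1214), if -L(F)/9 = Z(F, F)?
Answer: -3249556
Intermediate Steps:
L(F) = -9*F
O + L(-1214) = -3260482 - 9*(-1214) = -3260482 + 10926 = -3249556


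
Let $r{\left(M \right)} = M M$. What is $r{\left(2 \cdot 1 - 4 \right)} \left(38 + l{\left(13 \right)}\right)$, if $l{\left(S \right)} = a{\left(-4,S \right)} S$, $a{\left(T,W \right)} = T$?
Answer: $-56$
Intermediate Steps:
$r{\left(M \right)} = M^{2}$
$l{\left(S \right)} = - 4 S$
$r{\left(2 \cdot 1 - 4 \right)} \left(38 + l{\left(13 \right)}\right) = \left(2 \cdot 1 - 4\right)^{2} \left(38 - 52\right) = \left(2 - 4\right)^{2} \left(38 - 52\right) = \left(-2\right)^{2} \left(-14\right) = 4 \left(-14\right) = -56$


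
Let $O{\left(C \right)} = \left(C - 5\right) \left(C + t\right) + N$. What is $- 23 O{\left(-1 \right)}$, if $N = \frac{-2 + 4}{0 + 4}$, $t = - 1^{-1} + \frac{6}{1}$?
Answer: $\frac{1081}{2} \approx 540.5$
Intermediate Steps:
$t = 5$ ($t = \left(-1\right) 1 + 6 \cdot 1 = -1 + 6 = 5$)
$N = \frac{1}{2}$ ($N = \frac{2}{4} = 2 \cdot \frac{1}{4} = \frac{1}{2} \approx 0.5$)
$O{\left(C \right)} = \frac{1}{2} + \left(-5 + C\right) \left(5 + C\right)$ ($O{\left(C \right)} = \left(C - 5\right) \left(C + 5\right) + \frac{1}{2} = \left(-5 + C\right) \left(5 + C\right) + \frac{1}{2} = \frac{1}{2} + \left(-5 + C\right) \left(5 + C\right)$)
$- 23 O{\left(-1 \right)} = - 23 \left(- \frac{49}{2} + \left(-1\right)^{2}\right) = - 23 \left(- \frac{49}{2} + 1\right) = \left(-23\right) \left(- \frac{47}{2}\right) = \frac{1081}{2}$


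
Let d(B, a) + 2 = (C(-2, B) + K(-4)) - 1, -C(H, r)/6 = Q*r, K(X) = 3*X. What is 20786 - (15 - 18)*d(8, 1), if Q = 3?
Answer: 20309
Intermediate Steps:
C(H, r) = -18*r
d(B, a) = -15 - 18*B (d(B, a) = -2 + ((-18*B + 3*(-4)) - 1) = -2 + ((-18*B - 12) - 1) = -2 + ((-12 - 18*B) - 1) = -2 + (-13 - 18*B) = -15 - 18*B)
20786 - (15 - 18)*d(8, 1) = 20786 - (15 - 18)*(-15 - 18*8) = 20786 - (-3)*(-15 - 144) = 20786 - (-3)*(-159) = 20786 - 1*477 = 20786 - 477 = 20309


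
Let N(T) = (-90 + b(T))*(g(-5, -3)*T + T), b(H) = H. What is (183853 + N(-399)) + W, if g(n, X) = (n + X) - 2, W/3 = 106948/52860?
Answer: -6925276393/4405 ≈ -1.5721e+6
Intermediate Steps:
W = 26737/4405 (W = 3*(106948/52860) = 3*(106948*(1/52860)) = 3*(26737/13215) = 26737/4405 ≈ 6.0697)
g(n, X) = -2 + X + n (g(n, X) = (X + n) - 2 = -2 + X + n)
N(T) = -9*T*(-90 + T) (N(T) = (-90 + T)*((-2 - 3 - 5)*T + T) = (-90 + T)*(-10*T + T) = (-90 + T)*(-9*T) = -9*T*(-90 + T))
(183853 + N(-399)) + W = (183853 + 9*(-399)*(90 - 1*(-399))) + 26737/4405 = (183853 + 9*(-399)*(90 + 399)) + 26737/4405 = (183853 + 9*(-399)*489) + 26737/4405 = (183853 - 1755999) + 26737/4405 = -1572146 + 26737/4405 = -6925276393/4405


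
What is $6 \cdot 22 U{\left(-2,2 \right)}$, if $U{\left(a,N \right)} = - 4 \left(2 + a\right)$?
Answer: $0$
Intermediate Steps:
$U{\left(a,N \right)} = -8 - 4 a$
$6 \cdot 22 U{\left(-2,2 \right)} = 6 \cdot 22 \left(-8 - -8\right) = 132 \left(-8 + 8\right) = 132 \cdot 0 = 0$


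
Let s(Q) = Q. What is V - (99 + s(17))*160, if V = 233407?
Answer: 214847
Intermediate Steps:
V - (99 + s(17))*160 = 233407 - (99 + 17)*160 = 233407 - 116*160 = 233407 - 1*18560 = 233407 - 18560 = 214847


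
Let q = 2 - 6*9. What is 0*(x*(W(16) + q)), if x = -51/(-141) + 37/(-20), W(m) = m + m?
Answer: 0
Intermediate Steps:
W(m) = 2*m
q = -52 (q = 2 - 54 = -52)
x = -1399/940 (x = -51*(-1/141) + 37*(-1/20) = 17/47 - 37/20 = -1399/940 ≈ -1.4883)
0*(x*(W(16) + q)) = 0*(-1399*(2*16 - 52)/940) = 0*(-1399*(32 - 52)/940) = 0*(-1399/940*(-20)) = 0*(1399/47) = 0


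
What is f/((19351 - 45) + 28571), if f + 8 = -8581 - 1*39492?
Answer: -16027/15959 ≈ -1.0043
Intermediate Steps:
f = -48081 (f = -8 + (-8581 - 1*39492) = -8 + (-8581 - 39492) = -8 - 48073 = -48081)
f/((19351 - 45) + 28571) = -48081/((19351 - 45) + 28571) = -48081/(19306 + 28571) = -48081/47877 = -48081*1/47877 = -16027/15959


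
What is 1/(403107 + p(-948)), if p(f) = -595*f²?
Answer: -1/534325773 ≈ -1.8715e-9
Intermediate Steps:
1/(403107 + p(-948)) = 1/(403107 - 595*(-948)²) = 1/(403107 - 595*898704) = 1/(403107 - 534728880) = 1/(-534325773) = -1/534325773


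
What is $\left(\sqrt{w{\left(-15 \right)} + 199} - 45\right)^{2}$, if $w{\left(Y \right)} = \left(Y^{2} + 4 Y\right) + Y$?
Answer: $\left(45 - \sqrt{349}\right)^{2} \approx 692.66$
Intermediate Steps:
$w{\left(Y \right)} = Y^{2} + 5 Y$
$\left(\sqrt{w{\left(-15 \right)} + 199} - 45\right)^{2} = \left(\sqrt{- 15 \left(5 - 15\right) + 199} - 45\right)^{2} = \left(\sqrt{\left(-15\right) \left(-10\right) + 199} - 45\right)^{2} = \left(\sqrt{150 + 199} - 45\right)^{2} = \left(\sqrt{349} - 45\right)^{2} = \left(-45 + \sqrt{349}\right)^{2}$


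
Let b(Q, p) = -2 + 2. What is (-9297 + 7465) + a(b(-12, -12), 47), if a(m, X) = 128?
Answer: -1704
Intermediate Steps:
b(Q, p) = 0
(-9297 + 7465) + a(b(-12, -12), 47) = (-9297 + 7465) + 128 = -1832 + 128 = -1704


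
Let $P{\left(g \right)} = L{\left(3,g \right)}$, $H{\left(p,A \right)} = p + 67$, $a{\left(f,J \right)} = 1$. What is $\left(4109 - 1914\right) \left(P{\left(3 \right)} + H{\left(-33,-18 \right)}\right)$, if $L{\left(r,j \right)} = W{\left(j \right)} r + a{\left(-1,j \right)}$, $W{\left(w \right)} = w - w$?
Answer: $76825$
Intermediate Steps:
$W{\left(w \right)} = 0$
$H{\left(p,A \right)} = 67 + p$
$L{\left(r,j \right)} = 1$ ($L{\left(r,j \right)} = 0 r + 1 = 0 + 1 = 1$)
$P{\left(g \right)} = 1$
$\left(4109 - 1914\right) \left(P{\left(3 \right)} + H{\left(-33,-18 \right)}\right) = \left(4109 - 1914\right) \left(1 + \left(67 - 33\right)\right) = 2195 \left(1 + 34\right) = 2195 \cdot 35 = 76825$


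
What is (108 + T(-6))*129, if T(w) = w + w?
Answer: 12384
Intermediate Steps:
T(w) = 2*w
(108 + T(-6))*129 = (108 + 2*(-6))*129 = (108 - 12)*129 = 96*129 = 12384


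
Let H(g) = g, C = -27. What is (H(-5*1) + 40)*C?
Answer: -945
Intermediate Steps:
(H(-5*1) + 40)*C = (-5*1 + 40)*(-27) = (-5 + 40)*(-27) = 35*(-27) = -945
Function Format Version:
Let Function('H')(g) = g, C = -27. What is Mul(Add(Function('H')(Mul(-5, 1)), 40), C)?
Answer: -945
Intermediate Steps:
Mul(Add(Function('H')(Mul(-5, 1)), 40), C) = Mul(Add(Mul(-5, 1), 40), -27) = Mul(Add(-5, 40), -27) = Mul(35, -27) = -945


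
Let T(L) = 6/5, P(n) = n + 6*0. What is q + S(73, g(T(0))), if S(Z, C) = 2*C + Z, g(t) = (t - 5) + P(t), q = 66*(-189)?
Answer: -62031/5 ≈ -12406.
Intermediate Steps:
q = -12474
P(n) = n (P(n) = n + 0 = n)
T(L) = 6/5 (T(L) = 6*(1/5) = 6/5)
g(t) = -5 + 2*t (g(t) = (t - 5) + t = (-5 + t) + t = -5 + 2*t)
S(Z, C) = Z + 2*C
q + S(73, g(T(0))) = -12474 + (73 + 2*(-5 + 2*(6/5))) = -12474 + (73 + 2*(-5 + 12/5)) = -12474 + (73 + 2*(-13/5)) = -12474 + (73 - 26/5) = -12474 + 339/5 = -62031/5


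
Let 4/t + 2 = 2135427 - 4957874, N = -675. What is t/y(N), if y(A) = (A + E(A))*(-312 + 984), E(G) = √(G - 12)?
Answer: 75/24041123830976 + I*√687/216370114478784 ≈ 3.1197e-12 + 1.2114e-13*I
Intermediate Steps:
E(G) = √(-12 + G)
y(A) = 672*A + 672*√(-12 + A) (y(A) = (A + √(-12 + A))*(-312 + 984) = (A + √(-12 + A))*672 = 672*A + 672*√(-12 + A))
t = -4/2822449 (t = 4/(-2 + (2135427 - 4957874)) = 4/(-2 - 2822447) = 4/(-2822449) = 4*(-1/2822449) = -4/2822449 ≈ -1.4172e-6)
t/y(N) = -4/(2822449*(672*(-675) + 672*√(-12 - 675))) = -4/(2822449*(-453600 + 672*√(-687))) = -4/(2822449*(-453600 + 672*(I*√687))) = -4/(2822449*(-453600 + 672*I*√687))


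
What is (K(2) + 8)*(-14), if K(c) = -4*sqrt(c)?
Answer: -112 + 56*sqrt(2) ≈ -32.804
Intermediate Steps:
(K(2) + 8)*(-14) = (-4*sqrt(2) + 8)*(-14) = (8 - 4*sqrt(2))*(-14) = -112 + 56*sqrt(2)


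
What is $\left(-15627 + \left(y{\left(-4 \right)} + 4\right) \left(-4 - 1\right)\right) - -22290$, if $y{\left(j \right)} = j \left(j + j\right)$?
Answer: $6483$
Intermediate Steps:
$y{\left(j \right)} = 2 j^{2}$ ($y{\left(j \right)} = j 2 j = 2 j^{2}$)
$\left(-15627 + \left(y{\left(-4 \right)} + 4\right) \left(-4 - 1\right)\right) - -22290 = \left(-15627 + \left(2 \left(-4\right)^{2} + 4\right) \left(-4 - 1\right)\right) - -22290 = \left(-15627 + \left(2 \cdot 16 + 4\right) \left(-4 - 1\right)\right) + 22290 = \left(-15627 + \left(32 + 4\right) \left(-5\right)\right) + 22290 = \left(-15627 + 36 \left(-5\right)\right) + 22290 = \left(-15627 - 180\right) + 22290 = -15807 + 22290 = 6483$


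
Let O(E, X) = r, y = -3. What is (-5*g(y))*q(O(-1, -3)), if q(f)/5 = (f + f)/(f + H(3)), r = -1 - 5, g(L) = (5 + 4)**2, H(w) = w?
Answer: -8100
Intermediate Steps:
g(L) = 81 (g(L) = 9**2 = 81)
r = -6
O(E, X) = -6
q(f) = 10*f/(3 + f) (q(f) = 5*((f + f)/(f + 3)) = 5*((2*f)/(3 + f)) = 5*(2*f/(3 + f)) = 10*f/(3 + f))
(-5*g(y))*q(O(-1, -3)) = (-5*81)*(10*(-6)/(3 - 6)) = -4050*(-6)/(-3) = -4050*(-6)*(-1)/3 = -405*20 = -8100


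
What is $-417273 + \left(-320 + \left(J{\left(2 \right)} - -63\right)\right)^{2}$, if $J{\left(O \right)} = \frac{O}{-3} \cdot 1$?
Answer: $- \frac{3157928}{9} \approx -3.5088 \cdot 10^{5}$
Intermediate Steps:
$J{\left(O \right)} = - \frac{O}{3}$ ($J{\left(O \right)} = O \left(- \frac{1}{3}\right) 1 = - \frac{O}{3} \cdot 1 = - \frac{O}{3}$)
$-417273 + \left(-320 + \left(J{\left(2 \right)} - -63\right)\right)^{2} = -417273 + \left(-320 - - \frac{187}{3}\right)^{2} = -417273 + \left(-320 + \left(- \frac{2}{3} + 63\right)\right)^{2} = -417273 + \left(-320 + \frac{187}{3}\right)^{2} = -417273 + \left(- \frac{773}{3}\right)^{2} = -417273 + \frac{597529}{9} = - \frac{3157928}{9}$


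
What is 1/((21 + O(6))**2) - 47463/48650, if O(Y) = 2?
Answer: -25059277/25735850 ≈ -0.97371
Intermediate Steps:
1/((21 + O(6))**2) - 47463/48650 = 1/((21 + 2)**2) - 47463/48650 = 1/(23**2) - 47463/48650 = 1/529 - 1*47463/48650 = 1/529 - 47463/48650 = -25059277/25735850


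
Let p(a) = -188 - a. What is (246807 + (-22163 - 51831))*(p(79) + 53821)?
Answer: 9254827402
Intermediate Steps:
(246807 + (-22163 - 51831))*(p(79) + 53821) = (246807 + (-22163 - 51831))*((-188 - 1*79) + 53821) = (246807 - 73994)*((-188 - 79) + 53821) = 172813*(-267 + 53821) = 172813*53554 = 9254827402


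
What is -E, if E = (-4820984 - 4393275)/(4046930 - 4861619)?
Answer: -9214259/814689 ≈ -11.310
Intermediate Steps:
E = 9214259/814689 (E = -9214259/(-814689) = -9214259*(-1/814689) = 9214259/814689 ≈ 11.310)
-E = -1*9214259/814689 = -9214259/814689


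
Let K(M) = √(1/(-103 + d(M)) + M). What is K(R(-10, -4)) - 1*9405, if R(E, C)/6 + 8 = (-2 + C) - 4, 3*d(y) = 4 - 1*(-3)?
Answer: -9405 + I*√9850938/302 ≈ -9405.0 + 10.393*I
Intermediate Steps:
d(y) = 7/3 (d(y) = (4 - 1*(-3))/3 = (4 + 3)/3 = (⅓)*7 = 7/3)
R(E, C) = -84 + 6*C (R(E, C) = -48 + 6*((-2 + C) - 4) = -48 + 6*(-6 + C) = -48 + (-36 + 6*C) = -84 + 6*C)
K(M) = √(-3/302 + M) (K(M) = √(1/(-103 + 7/3) + M) = √(1/(-302/3) + M) = √(-3/302 + M))
K(R(-10, -4)) - 1*9405 = √(-906 + 91204*(-84 + 6*(-4)))/302 - 1*9405 = √(-906 + 91204*(-84 - 24))/302 - 9405 = √(-906 + 91204*(-108))/302 - 9405 = √(-906 - 9850032)/302 - 9405 = √(-9850938)/302 - 9405 = (I*√9850938)/302 - 9405 = I*√9850938/302 - 9405 = -9405 + I*√9850938/302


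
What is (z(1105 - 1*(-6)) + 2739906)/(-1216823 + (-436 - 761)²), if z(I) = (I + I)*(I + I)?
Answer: 3838595/107993 ≈ 35.545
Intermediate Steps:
z(I) = 4*I² (z(I) = (2*I)*(2*I) = 4*I²)
(z(1105 - 1*(-6)) + 2739906)/(-1216823 + (-436 - 761)²) = (4*(1105 - 1*(-6))² + 2739906)/(-1216823 + (-436 - 761)²) = (4*(1105 + 6)² + 2739906)/(-1216823 + (-1197)²) = (4*1111² + 2739906)/(-1216823 + 1432809) = (4*1234321 + 2739906)/215986 = (4937284 + 2739906)*(1/215986) = 7677190*(1/215986) = 3838595/107993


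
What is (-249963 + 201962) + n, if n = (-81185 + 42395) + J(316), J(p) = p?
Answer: -86475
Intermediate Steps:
n = -38474 (n = (-81185 + 42395) + 316 = -38790 + 316 = -38474)
(-249963 + 201962) + n = (-249963 + 201962) - 38474 = -48001 - 38474 = -86475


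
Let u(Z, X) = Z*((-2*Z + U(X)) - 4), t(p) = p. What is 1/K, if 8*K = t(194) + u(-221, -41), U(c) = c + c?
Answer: -4/39241 ≈ -0.00010193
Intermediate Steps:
U(c) = 2*c
u(Z, X) = Z*(-4 - 2*Z + 2*X) (u(Z, X) = Z*((-2*Z + 2*X) - 4) = Z*(-4 - 2*Z + 2*X))
K = -39241/4 (K = (194 + 2*(-221)*(-2 - 41 - 1*(-221)))/8 = (194 + 2*(-221)*(-2 - 41 + 221))/8 = (194 + 2*(-221)*178)/8 = (194 - 78676)/8 = (1/8)*(-78482) = -39241/4 ≈ -9810.3)
1/K = 1/(-39241/4) = -4/39241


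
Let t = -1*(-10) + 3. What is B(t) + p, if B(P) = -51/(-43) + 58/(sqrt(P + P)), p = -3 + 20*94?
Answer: 80762/43 + 29*sqrt(26)/13 ≈ 1889.6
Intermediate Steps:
p = 1877 (p = -3 + 1880 = 1877)
t = 13 (t = 10 + 3 = 13)
B(P) = 51/43 + 29*sqrt(2)/sqrt(P) (B(P) = -51*(-1/43) + 58/(sqrt(2*P)) = 51/43 + 58/((sqrt(2)*sqrt(P))) = 51/43 + 58*(sqrt(2)/(2*sqrt(P))) = 51/43 + 29*sqrt(2)/sqrt(P))
B(t) + p = (51/43 + 29*sqrt(2)/sqrt(13)) + 1877 = (51/43 + 29*sqrt(2)*(sqrt(13)/13)) + 1877 = (51/43 + 29*sqrt(26)/13) + 1877 = 80762/43 + 29*sqrt(26)/13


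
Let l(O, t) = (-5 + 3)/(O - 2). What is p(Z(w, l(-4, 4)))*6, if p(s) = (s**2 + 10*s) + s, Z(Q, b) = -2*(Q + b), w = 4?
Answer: -364/3 ≈ -121.33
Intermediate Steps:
l(O, t) = -2/(-2 + O)
Z(Q, b) = -2*Q - 2*b
p(s) = s**2 + 11*s
p(Z(w, l(-4, 4)))*6 = ((-2*4 - (-4)/(-2 - 4))*(11 + (-2*4 - (-4)/(-2 - 4))))*6 = ((-8 - (-4)/(-6))*(11 + (-8 - (-4)/(-6))))*6 = ((-8 - (-4)*(-1)/6)*(11 + (-8 - (-4)*(-1)/6)))*6 = ((-8 - 2*1/3)*(11 + (-8 - 2*1/3)))*6 = ((-8 - 2/3)*(11 + (-8 - 2/3)))*6 = -26*(11 - 26/3)/3*6 = -26/3*7/3*6 = -182/9*6 = -364/3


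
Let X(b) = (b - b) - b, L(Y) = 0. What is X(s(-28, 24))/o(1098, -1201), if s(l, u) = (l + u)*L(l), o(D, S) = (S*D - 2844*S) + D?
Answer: 0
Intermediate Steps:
o(D, S) = D - 2844*S + D*S (o(D, S) = (D*S - 2844*S) + D = (-2844*S + D*S) + D = D - 2844*S + D*S)
s(l, u) = 0 (s(l, u) = (l + u)*0 = 0)
X(b) = -b (X(b) = 0 - b = -b)
X(s(-28, 24))/o(1098, -1201) = (-1*0)/(1098 - 2844*(-1201) + 1098*(-1201)) = 0/(1098 + 3415644 - 1318698) = 0/2098044 = 0*(1/2098044) = 0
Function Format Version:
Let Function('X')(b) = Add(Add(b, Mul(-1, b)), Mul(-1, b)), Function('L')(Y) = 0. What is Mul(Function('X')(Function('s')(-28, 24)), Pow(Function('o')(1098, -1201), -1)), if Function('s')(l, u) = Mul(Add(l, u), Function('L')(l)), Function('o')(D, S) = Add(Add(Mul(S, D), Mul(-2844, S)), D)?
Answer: 0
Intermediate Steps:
Function('o')(D, S) = Add(D, Mul(-2844, S), Mul(D, S)) (Function('o')(D, S) = Add(Add(Mul(D, S), Mul(-2844, S)), D) = Add(Add(Mul(-2844, S), Mul(D, S)), D) = Add(D, Mul(-2844, S), Mul(D, S)))
Function('s')(l, u) = 0 (Function('s')(l, u) = Mul(Add(l, u), 0) = 0)
Function('X')(b) = Mul(-1, b) (Function('X')(b) = Add(0, Mul(-1, b)) = Mul(-1, b))
Mul(Function('X')(Function('s')(-28, 24)), Pow(Function('o')(1098, -1201), -1)) = Mul(Mul(-1, 0), Pow(Add(1098, Mul(-2844, -1201), Mul(1098, -1201)), -1)) = Mul(0, Pow(Add(1098, 3415644, -1318698), -1)) = Mul(0, Pow(2098044, -1)) = Mul(0, Rational(1, 2098044)) = 0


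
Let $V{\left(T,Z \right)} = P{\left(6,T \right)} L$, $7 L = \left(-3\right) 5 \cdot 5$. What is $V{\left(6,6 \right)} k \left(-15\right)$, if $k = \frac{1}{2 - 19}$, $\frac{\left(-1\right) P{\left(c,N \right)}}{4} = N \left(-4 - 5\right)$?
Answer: $- \frac{243000}{119} \approx -2042.0$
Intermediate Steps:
$P{\left(c,N \right)} = 36 N$ ($P{\left(c,N \right)} = - 4 N \left(-4 - 5\right) = - 4 N \left(-9\right) = - 4 \left(- 9 N\right) = 36 N$)
$L = - \frac{75}{7}$ ($L = \frac{\left(-3\right) 5 \cdot 5}{7} = \frac{\left(-15\right) 5}{7} = \frac{1}{7} \left(-75\right) = - \frac{75}{7} \approx -10.714$)
$k = - \frac{1}{17}$ ($k = \frac{1}{-17} = - \frac{1}{17} \approx -0.058824$)
$V{\left(T,Z \right)} = - \frac{2700 T}{7}$ ($V{\left(T,Z \right)} = 36 T \left(- \frac{75}{7}\right) = - \frac{2700 T}{7}$)
$V{\left(6,6 \right)} k \left(-15\right) = \left(- \frac{2700}{7}\right) 6 \left(- \frac{1}{17}\right) \left(-15\right) = \left(- \frac{16200}{7}\right) \left(- \frac{1}{17}\right) \left(-15\right) = \frac{16200}{119} \left(-15\right) = - \frac{243000}{119}$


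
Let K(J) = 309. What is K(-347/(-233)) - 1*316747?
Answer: -316438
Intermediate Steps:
K(-347/(-233)) - 1*316747 = 309 - 1*316747 = 309 - 316747 = -316438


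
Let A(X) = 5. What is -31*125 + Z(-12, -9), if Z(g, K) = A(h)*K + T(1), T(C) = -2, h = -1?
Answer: -3922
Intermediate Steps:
Z(g, K) = -2 + 5*K (Z(g, K) = 5*K - 2 = -2 + 5*K)
-31*125 + Z(-12, -9) = -31*125 + (-2 + 5*(-9)) = -3875 + (-2 - 45) = -3875 - 47 = -3922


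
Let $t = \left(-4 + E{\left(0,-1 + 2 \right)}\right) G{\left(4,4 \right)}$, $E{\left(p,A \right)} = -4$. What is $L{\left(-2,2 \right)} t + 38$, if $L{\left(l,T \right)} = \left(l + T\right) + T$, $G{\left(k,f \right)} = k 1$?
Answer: $-26$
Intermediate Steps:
$G{\left(k,f \right)} = k$
$t = -32$ ($t = \left(-4 - 4\right) 4 = \left(-8\right) 4 = -32$)
$L{\left(l,T \right)} = l + 2 T$ ($L{\left(l,T \right)} = \left(T + l\right) + T = l + 2 T$)
$L{\left(-2,2 \right)} t + 38 = \left(-2 + 2 \cdot 2\right) \left(-32\right) + 38 = \left(-2 + 4\right) \left(-32\right) + 38 = 2 \left(-32\right) + 38 = -64 + 38 = -26$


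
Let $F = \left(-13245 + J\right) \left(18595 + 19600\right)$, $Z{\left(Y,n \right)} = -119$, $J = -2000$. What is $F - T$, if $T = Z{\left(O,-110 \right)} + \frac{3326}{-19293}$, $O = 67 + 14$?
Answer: $- \frac{11233979278882}{19293} \approx -5.8228 \cdot 10^{8}$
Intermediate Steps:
$O = 81$
$T = - \frac{2299193}{19293}$ ($T = -119 + \frac{3326}{-19293} = -119 + 3326 \left(- \frac{1}{19293}\right) = -119 - \frac{3326}{19293} = - \frac{2299193}{19293} \approx -119.17$)
$F = -582282775$ ($F = \left(-13245 - 2000\right) \left(18595 + 19600\right) = \left(-15245\right) 38195 = -582282775$)
$F - T = -582282775 - - \frac{2299193}{19293} = -582282775 + \frac{2299193}{19293} = - \frac{11233979278882}{19293}$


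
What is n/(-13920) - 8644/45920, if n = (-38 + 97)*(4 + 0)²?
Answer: -255739/998760 ≈ -0.25606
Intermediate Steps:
n = 944 (n = 59*4² = 59*16 = 944)
n/(-13920) - 8644/45920 = 944/(-13920) - 8644/45920 = 944*(-1/13920) - 8644*1/45920 = -59/870 - 2161/11480 = -255739/998760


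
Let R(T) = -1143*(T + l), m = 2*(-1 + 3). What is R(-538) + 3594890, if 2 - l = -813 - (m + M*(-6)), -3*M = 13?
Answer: 3243989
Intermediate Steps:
m = 4 (m = 2*2 = 4)
M = -13/3 (M = -⅓*13 = -13/3 ≈ -4.3333)
l = 845 (l = 2 - (-813 - (4 - 13/3*(-6))) = 2 - (-813 - (4 + 26)) = 2 - (-813 - 1*30) = 2 - (-813 - 30) = 2 - 1*(-843) = 2 + 843 = 845)
R(T) = -965835 - 1143*T (R(T) = -1143*(T + 845) = -1143*(845 + T) = -965835 - 1143*T)
R(-538) + 3594890 = (-965835 - 1143*(-538)) + 3594890 = (-965835 + 614934) + 3594890 = -350901 + 3594890 = 3243989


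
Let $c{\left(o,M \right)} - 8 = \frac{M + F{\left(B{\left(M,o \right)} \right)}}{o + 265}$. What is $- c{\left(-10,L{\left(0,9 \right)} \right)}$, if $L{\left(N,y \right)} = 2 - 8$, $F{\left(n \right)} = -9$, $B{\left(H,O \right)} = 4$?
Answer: $- \frac{135}{17} \approx -7.9412$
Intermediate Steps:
$L{\left(N,y \right)} = -6$
$c{\left(o,M \right)} = 8 + \frac{-9 + M}{265 + o}$ ($c{\left(o,M \right)} = 8 + \frac{M - 9}{o + 265} = 8 + \frac{-9 + M}{265 + o}$)
$- c{\left(-10,L{\left(0,9 \right)} \right)} = - \frac{2111 - 6 + 8 \left(-10\right)}{265 - 10} = - \frac{2111 - 6 - 80}{255} = - \frac{2025}{255} = \left(-1\right) \frac{135}{17} = - \frac{135}{17}$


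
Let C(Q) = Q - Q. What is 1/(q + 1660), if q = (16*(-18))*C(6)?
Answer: 1/1660 ≈ 0.00060241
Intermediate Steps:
C(Q) = 0
q = 0 (q = (16*(-18))*0 = -288*0 = 0)
1/(q + 1660) = 1/(0 + 1660) = 1/1660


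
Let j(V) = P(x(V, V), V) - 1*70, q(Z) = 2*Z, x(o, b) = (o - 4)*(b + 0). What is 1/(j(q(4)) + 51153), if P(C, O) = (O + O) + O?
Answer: 1/51107 ≈ 1.9567e-5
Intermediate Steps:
x(o, b) = b*(-4 + o) (x(o, b) = (-4 + o)*b = b*(-4 + o))
P(C, O) = 3*O (P(C, O) = 2*O + O = 3*O)
j(V) = -70 + 3*V (j(V) = 3*V - 1*70 = 3*V - 70 = -70 + 3*V)
1/(j(q(4)) + 51153) = 1/((-70 + 3*(2*4)) + 51153) = 1/((-70 + 3*8) + 51153) = 1/((-70 + 24) + 51153) = 1/(-46 + 51153) = 1/51107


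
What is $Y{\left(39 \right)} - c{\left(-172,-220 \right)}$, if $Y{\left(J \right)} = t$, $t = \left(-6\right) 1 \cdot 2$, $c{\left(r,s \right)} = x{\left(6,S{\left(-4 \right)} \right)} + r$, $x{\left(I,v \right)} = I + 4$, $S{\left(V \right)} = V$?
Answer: $150$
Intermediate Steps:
$x{\left(I,v \right)} = 4 + I$
$c{\left(r,s \right)} = 10 + r$ ($c{\left(r,s \right)} = \left(4 + 6\right) + r = 10 + r$)
$t = -12$ ($t = \left(-6\right) 2 = -12$)
$Y{\left(J \right)} = -12$
$Y{\left(39 \right)} - c{\left(-172,-220 \right)} = -12 - \left(10 - 172\right) = -12 - -162 = -12 + 162 = 150$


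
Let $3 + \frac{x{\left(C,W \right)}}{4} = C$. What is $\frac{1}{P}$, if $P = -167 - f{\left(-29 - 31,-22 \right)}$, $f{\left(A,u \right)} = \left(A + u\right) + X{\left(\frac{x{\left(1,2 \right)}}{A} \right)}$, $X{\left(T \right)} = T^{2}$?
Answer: $- \frac{225}{19129} \approx -0.011762$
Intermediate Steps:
$x{\left(C,W \right)} = -12 + 4 C$
$f{\left(A,u \right)} = A + u + \frac{64}{A^{2}}$ ($f{\left(A,u \right)} = \left(A + u\right) + \left(\frac{-12 + 4 \cdot 1}{A}\right)^{2} = \left(A + u\right) + \left(\frac{-12 + 4}{A}\right)^{2} = \left(A + u\right) + \left(- \frac{8}{A}\right)^{2} = \left(A + u\right) + \frac{64}{A^{2}} = A + u + \frac{64}{A^{2}}$)
$P = - \frac{19129}{225}$ ($P = -167 - \left(\left(-29 - 31\right) - 22 + \frac{64}{\left(-29 - 31\right)^{2}}\right) = -167 - \left(-60 - 22 + \frac{64}{3600}\right) = -167 - \left(-60 - 22 + 64 \cdot \frac{1}{3600}\right) = -167 - \left(-60 - 22 + \frac{4}{225}\right) = -167 - - \frac{18446}{225} = -167 + \frac{18446}{225} = - \frac{19129}{225} \approx -85.018$)
$\frac{1}{P} = \frac{1}{- \frac{19129}{225}} = - \frac{225}{19129}$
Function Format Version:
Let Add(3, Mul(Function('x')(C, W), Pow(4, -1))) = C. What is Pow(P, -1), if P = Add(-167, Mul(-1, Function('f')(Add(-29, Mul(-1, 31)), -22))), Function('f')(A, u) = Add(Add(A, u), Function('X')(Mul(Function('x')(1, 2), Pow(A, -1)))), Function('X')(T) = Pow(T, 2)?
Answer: Rational(-225, 19129) ≈ -0.011762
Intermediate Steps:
Function('x')(C, W) = Add(-12, Mul(4, C))
Function('f')(A, u) = Add(A, u, Mul(64, Pow(A, -2))) (Function('f')(A, u) = Add(Add(A, u), Pow(Mul(Add(-12, Mul(4, 1)), Pow(A, -1)), 2)) = Add(Add(A, u), Pow(Mul(Add(-12, 4), Pow(A, -1)), 2)) = Add(Add(A, u), Pow(Mul(-8, Pow(A, -1)), 2)) = Add(Add(A, u), Mul(64, Pow(A, -2))) = Add(A, u, Mul(64, Pow(A, -2))))
P = Rational(-19129, 225) (P = Add(-167, Mul(-1, Add(Add(-29, Mul(-1, 31)), -22, Mul(64, Pow(Add(-29, Mul(-1, 31)), -2))))) = Add(-167, Mul(-1, Add(Add(-29, -31), -22, Mul(64, Pow(Add(-29, -31), -2))))) = Add(-167, Mul(-1, Add(-60, -22, Mul(64, Pow(-60, -2))))) = Add(-167, Mul(-1, Add(-60, -22, Mul(64, Rational(1, 3600))))) = Add(-167, Mul(-1, Add(-60, -22, Rational(4, 225)))) = Add(-167, Mul(-1, Rational(-18446, 225))) = Add(-167, Rational(18446, 225)) = Rational(-19129, 225) ≈ -85.018)
Pow(P, -1) = Pow(Rational(-19129, 225), -1) = Rational(-225, 19129)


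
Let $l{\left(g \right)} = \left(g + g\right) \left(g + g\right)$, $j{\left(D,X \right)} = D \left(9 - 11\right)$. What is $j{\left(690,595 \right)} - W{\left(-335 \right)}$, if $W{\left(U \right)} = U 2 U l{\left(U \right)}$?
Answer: $-100755606380$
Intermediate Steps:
$j{\left(D,X \right)} = - 2 D$ ($j{\left(D,X \right)} = D \left(-2\right) = - 2 D$)
$l{\left(g \right)} = 4 g^{2}$ ($l{\left(g \right)} = 2 g 2 g = 4 g^{2}$)
$W{\left(U \right)} = 8 U^{4}$ ($W{\left(U \right)} = U 2 U 4 U^{2} = 2 U U 4 U^{2} = 2 U^{2} \cdot 4 U^{2} = 8 U^{4}$)
$j{\left(690,595 \right)} - W{\left(-335 \right)} = \left(-2\right) 690 - 8 \left(-335\right)^{4} = -1380 - 8 \cdot 12594450625 = -1380 - 100755605000 = -100755606380$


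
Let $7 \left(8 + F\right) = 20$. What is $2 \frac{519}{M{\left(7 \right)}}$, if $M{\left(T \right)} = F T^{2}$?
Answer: $- \frac{173}{42} \approx -4.119$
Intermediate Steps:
$F = - \frac{36}{7}$ ($F = -8 + \frac{1}{7} \cdot 20 = -8 + \frac{20}{7} = - \frac{36}{7} \approx -5.1429$)
$M{\left(T \right)} = - \frac{36 T^{2}}{7}$
$2 \frac{519}{M{\left(7 \right)}} = 2 \frac{519}{\left(- \frac{36}{7}\right) 7^{2}} = 2 \frac{519}{\left(- \frac{36}{7}\right) 49} = 2 \frac{519}{-252} = 2 \cdot 519 \left(- \frac{1}{252}\right) = 2 \left(- \frac{173}{84}\right) = - \frac{173}{42}$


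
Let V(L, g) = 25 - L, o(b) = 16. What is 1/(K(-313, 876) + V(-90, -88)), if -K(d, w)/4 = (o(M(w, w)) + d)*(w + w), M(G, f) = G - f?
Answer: 1/2081491 ≈ 4.8043e-7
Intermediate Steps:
K(d, w) = -8*w*(16 + d) (K(d, w) = -4*(16 + d)*(w + w) = -4*(16 + d)*2*w = -8*w*(16 + d))
1/(K(-313, 876) + V(-90, -88)) = 1/(-8*876*(16 - 313) + (25 - 1*(-90))) = 1/(-8*876*(-297) + (25 + 90)) = 1/(2081376 + 115) = 1/2081491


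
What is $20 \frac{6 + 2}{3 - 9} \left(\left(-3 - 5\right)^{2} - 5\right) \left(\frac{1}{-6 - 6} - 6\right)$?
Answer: $\frac{86140}{9} \approx 9571.1$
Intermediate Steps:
$20 \frac{6 + 2}{3 - 9} \left(\left(-3 - 5\right)^{2} - 5\right) \left(\frac{1}{-6 - 6} - 6\right) = 20 \frac{8}{-6} \left(\left(-8\right)^{2} - 5\right) \left(\frac{1}{-12} - 6\right) = 20 \cdot 8 \left(- \frac{1}{6}\right) \left(64 - 5\right) \left(- \frac{1}{12} - 6\right) = 20 \left(- \frac{4}{3}\right) 59 \left(- \frac{73}{12}\right) = \left(- \frac{80}{3}\right) \left(- \frac{4307}{12}\right) = \frac{86140}{9}$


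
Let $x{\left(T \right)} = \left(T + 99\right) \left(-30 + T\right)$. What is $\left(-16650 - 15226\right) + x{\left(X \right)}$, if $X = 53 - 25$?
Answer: $-32130$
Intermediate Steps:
$X = 28$ ($X = 53 - 25 = 28$)
$x{\left(T \right)} = \left(-30 + T\right) \left(99 + T\right)$ ($x{\left(T \right)} = \left(99 + T\right) \left(-30 + T\right) = \left(-30 + T\right) \left(99 + T\right)$)
$\left(-16650 - 15226\right) + x{\left(X \right)} = \left(-16650 - 15226\right) + \left(-2970 + 28^{2} + 69 \cdot 28\right) = \left(-16650 - 15226\right) + \left(-2970 + 784 + 1932\right) = -31876 - 254 = -32130$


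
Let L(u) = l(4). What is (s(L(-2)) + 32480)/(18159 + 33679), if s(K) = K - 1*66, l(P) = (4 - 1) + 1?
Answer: 16209/25919 ≈ 0.62537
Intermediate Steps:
l(P) = 4 (l(P) = 3 + 1 = 4)
L(u) = 4
s(K) = -66 + K (s(K) = K - 66 = -66 + K)
(s(L(-2)) + 32480)/(18159 + 33679) = ((-66 + 4) + 32480)/(18159 + 33679) = (-62 + 32480)/51838 = 32418*(1/51838) = 16209/25919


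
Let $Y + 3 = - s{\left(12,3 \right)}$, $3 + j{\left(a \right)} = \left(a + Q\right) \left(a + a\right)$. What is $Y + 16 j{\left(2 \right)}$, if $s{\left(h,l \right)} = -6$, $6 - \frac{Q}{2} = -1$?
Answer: $979$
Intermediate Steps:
$Q = 14$ ($Q = 12 - -2 = 12 + 2 = 14$)
$j{\left(a \right)} = -3 + 2 a \left(14 + a\right)$ ($j{\left(a \right)} = -3 + \left(a + 14\right) \left(a + a\right) = -3 + \left(14 + a\right) 2 a = -3 + 2 a \left(14 + a\right)$)
$Y = 3$ ($Y = -3 - -6 = -3 + 6 = 3$)
$Y + 16 j{\left(2 \right)} = 3 + 16 \left(-3 + 2 \cdot 2^{2} + 28 \cdot 2\right) = 3 + 16 \left(-3 + 2 \cdot 4 + 56\right) = 3 + 16 \left(-3 + 8 + 56\right) = 3 + 16 \cdot 61 = 3 + 976 = 979$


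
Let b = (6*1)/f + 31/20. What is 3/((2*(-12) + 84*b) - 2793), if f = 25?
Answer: -25/22222 ≈ -0.0011250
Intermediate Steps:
b = 179/100 (b = (6*1)/25 + 31/20 = 6*(1/25) + 31*(1/20) = 6/25 + 31/20 = 179/100 ≈ 1.7900)
3/((2*(-12) + 84*b) - 2793) = 3/((2*(-12) + 84*(179/100)) - 2793) = 3/((-24 + 3759/25) - 2793) = 3/(3159/25 - 2793) = 3/(-66666/25) = -25/66666*3 = -25/22222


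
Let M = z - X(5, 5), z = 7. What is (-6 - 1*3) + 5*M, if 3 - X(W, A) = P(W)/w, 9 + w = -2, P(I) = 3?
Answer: 106/11 ≈ 9.6364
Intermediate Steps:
w = -11 (w = -9 - 2 = -11)
X(W, A) = 36/11 (X(W, A) = 3 - 3/(-11) = 3 - 3*(-1)/11 = 3 - 1*(-3/11) = 3 + 3/11 = 36/11)
M = 41/11 (M = 7 - 1*36/11 = 7 - 36/11 = 41/11 ≈ 3.7273)
(-6 - 1*3) + 5*M = (-6 - 1*3) + 5*(41/11) = (-6 - 3) + 205/11 = -9 + 205/11 = 106/11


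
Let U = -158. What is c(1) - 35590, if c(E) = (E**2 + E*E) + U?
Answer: -35746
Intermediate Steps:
c(E) = -158 + 2*E**2 (c(E) = (E**2 + E*E) - 158 = (E**2 + E**2) - 158 = 2*E**2 - 158 = -158 + 2*E**2)
c(1) - 35590 = (-158 + 2*1**2) - 35590 = (-158 + 2*1) - 35590 = (-158 + 2) - 35590 = -156 - 35590 = -35746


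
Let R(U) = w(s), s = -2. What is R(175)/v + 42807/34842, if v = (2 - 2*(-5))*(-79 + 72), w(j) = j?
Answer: 152728/121947 ≈ 1.2524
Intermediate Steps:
R(U) = -2
v = -84 (v = (2 + 10)*(-7) = 12*(-7) = -84)
R(175)/v + 42807/34842 = -2/(-84) + 42807/34842 = -2*(-1/84) + 42807*(1/34842) = 1/42 + 14269/11614 = 152728/121947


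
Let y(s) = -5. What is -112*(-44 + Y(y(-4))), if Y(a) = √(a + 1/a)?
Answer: 4928 - 112*I*√130/5 ≈ 4928.0 - 255.4*I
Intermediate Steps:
-112*(-44 + Y(y(-4))) = -112*(-44 + √(-5 + 1/(-5))) = -112*(-44 + √(-5 - ⅕)) = -112*(-44 + √(-26/5)) = -112*(-44 + I*√130/5) = 4928 - 112*I*√130/5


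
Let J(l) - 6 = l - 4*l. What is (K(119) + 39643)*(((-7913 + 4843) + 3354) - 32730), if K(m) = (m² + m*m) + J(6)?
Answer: -2204803038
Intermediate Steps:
J(l) = 6 - 3*l (J(l) = 6 + (l - 4*l) = 6 - 3*l)
K(m) = -12 + 2*m² (K(m) = (m² + m*m) + (6 - 3*6) = (m² + m²) + (6 - 18) = 2*m² - 12 = -12 + 2*m²)
(K(119) + 39643)*(((-7913 + 4843) + 3354) - 32730) = ((-12 + 2*119²) + 39643)*(((-7913 + 4843) + 3354) - 32730) = ((-12 + 2*14161) + 39643)*((-3070 + 3354) - 32730) = ((-12 + 28322) + 39643)*(284 - 32730) = (28310 + 39643)*(-32446) = 67953*(-32446) = -2204803038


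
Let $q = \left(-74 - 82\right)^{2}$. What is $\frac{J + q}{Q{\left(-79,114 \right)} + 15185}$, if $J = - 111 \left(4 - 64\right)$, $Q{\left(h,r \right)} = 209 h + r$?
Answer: $- \frac{2583}{101} \approx -25.574$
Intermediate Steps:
$q = 24336$ ($q = \left(-156\right)^{2} = 24336$)
$Q{\left(h,r \right)} = r + 209 h$
$J = 6660$ ($J = - 111 \left(4 - 64\right) = \left(-111\right) \left(-60\right) = 6660$)
$\frac{J + q}{Q{\left(-79,114 \right)} + 15185} = \frac{6660 + 24336}{\left(114 + 209 \left(-79\right)\right) + 15185} = \frac{30996}{\left(114 - 16511\right) + 15185} = \frac{30996}{-16397 + 15185} = \frac{30996}{-1212} = 30996 \left(- \frac{1}{1212}\right) = - \frac{2583}{101}$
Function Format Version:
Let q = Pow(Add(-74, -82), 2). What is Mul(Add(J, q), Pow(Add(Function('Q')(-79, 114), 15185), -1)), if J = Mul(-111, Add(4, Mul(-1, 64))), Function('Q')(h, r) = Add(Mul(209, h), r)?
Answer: Rational(-2583, 101) ≈ -25.574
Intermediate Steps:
q = 24336 (q = Pow(-156, 2) = 24336)
Function('Q')(h, r) = Add(r, Mul(209, h))
J = 6660 (J = Mul(-111, Add(4, -64)) = Mul(-111, -60) = 6660)
Mul(Add(J, q), Pow(Add(Function('Q')(-79, 114), 15185), -1)) = Mul(Add(6660, 24336), Pow(Add(Add(114, Mul(209, -79)), 15185), -1)) = Mul(30996, Pow(Add(Add(114, -16511), 15185), -1)) = Mul(30996, Pow(Add(-16397, 15185), -1)) = Mul(30996, Pow(-1212, -1)) = Mul(30996, Rational(-1, 1212)) = Rational(-2583, 101)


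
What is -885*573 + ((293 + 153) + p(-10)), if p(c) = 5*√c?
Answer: -506659 + 5*I*√10 ≈ -5.0666e+5 + 15.811*I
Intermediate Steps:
-885*573 + ((293 + 153) + p(-10)) = -885*573 + ((293 + 153) + 5*√(-10)) = -507105 + (446 + 5*(I*√10)) = -507105 + (446 + 5*I*√10) = -506659 + 5*I*√10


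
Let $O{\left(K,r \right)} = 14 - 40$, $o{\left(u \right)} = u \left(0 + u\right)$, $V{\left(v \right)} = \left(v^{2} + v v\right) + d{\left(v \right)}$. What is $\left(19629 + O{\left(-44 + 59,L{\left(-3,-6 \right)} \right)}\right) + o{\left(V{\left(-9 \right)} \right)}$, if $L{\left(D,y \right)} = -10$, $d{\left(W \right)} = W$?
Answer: $43012$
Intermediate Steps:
$V{\left(v \right)} = v + 2 v^{2}$ ($V{\left(v \right)} = \left(v^{2} + v v\right) + v = \left(v^{2} + v^{2}\right) + v = 2 v^{2} + v = v + 2 v^{2}$)
$o{\left(u \right)} = u^{2}$ ($o{\left(u \right)} = u u = u^{2}$)
$O{\left(K,r \right)} = -26$ ($O{\left(K,r \right)} = 14 - 40 = -26$)
$\left(19629 + O{\left(-44 + 59,L{\left(-3,-6 \right)} \right)}\right) + o{\left(V{\left(-9 \right)} \right)} = \left(19629 - 26\right) + \left(- 9 \left(1 + 2 \left(-9\right)\right)\right)^{2} = 19603 + \left(- 9 \left(1 - 18\right)\right)^{2} = 19603 + \left(\left(-9\right) \left(-17\right)\right)^{2} = 19603 + 153^{2} = 19603 + 23409 = 43012$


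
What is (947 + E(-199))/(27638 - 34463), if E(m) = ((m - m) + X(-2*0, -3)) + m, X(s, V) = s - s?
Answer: -748/6825 ≈ -0.10960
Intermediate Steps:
X(s, V) = 0
E(m) = m (E(m) = ((m - m) + 0) + m = (0 + 0) + m = 0 + m = m)
(947 + E(-199))/(27638 - 34463) = (947 - 199)/(27638 - 34463) = 748/(-6825) = 748*(-1/6825) = -748/6825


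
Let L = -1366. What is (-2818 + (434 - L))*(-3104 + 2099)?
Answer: 1023090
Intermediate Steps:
(-2818 + (434 - L))*(-3104 + 2099) = (-2818 + (434 - 1*(-1366)))*(-3104 + 2099) = (-2818 + (434 + 1366))*(-1005) = (-2818 + 1800)*(-1005) = -1018*(-1005) = 1023090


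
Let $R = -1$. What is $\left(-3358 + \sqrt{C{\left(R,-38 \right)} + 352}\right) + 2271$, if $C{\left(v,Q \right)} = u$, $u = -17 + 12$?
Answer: $-1087 + \sqrt{347} \approx -1068.4$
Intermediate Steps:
$u = -5$
$C{\left(v,Q \right)} = -5$
$\left(-3358 + \sqrt{C{\left(R,-38 \right)} + 352}\right) + 2271 = \left(-3358 + \sqrt{-5 + 352}\right) + 2271 = \left(-3358 + \sqrt{347}\right) + 2271 = -1087 + \sqrt{347}$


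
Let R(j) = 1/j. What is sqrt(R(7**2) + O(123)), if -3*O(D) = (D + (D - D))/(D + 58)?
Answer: 2*I*sqrt(82717)/1267 ≈ 0.45399*I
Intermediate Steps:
O(D) = -D/(3*(58 + D)) (O(D) = -(D + (D - D))/(3*(D + 58)) = -(D + 0)/(3*(58 + D)) = -D/(3*(58 + D)))
sqrt(R(7**2) + O(123)) = sqrt(1/(7**2) - 1*123/(174 + 3*123)) = sqrt(1/49 - 1*123/(174 + 369)) = sqrt(1/49 - 1*123/543) = sqrt(1/49 - 1*123*1/543) = sqrt(1/49 - 41/181) = sqrt(-1828/8869) = 2*I*sqrt(82717)/1267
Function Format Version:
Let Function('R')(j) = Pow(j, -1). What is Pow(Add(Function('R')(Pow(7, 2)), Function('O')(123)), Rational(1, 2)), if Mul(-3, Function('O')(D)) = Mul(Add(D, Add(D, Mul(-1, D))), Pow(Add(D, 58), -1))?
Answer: Mul(Rational(2, 1267), I, Pow(82717, Rational(1, 2))) ≈ Mul(0.45399, I)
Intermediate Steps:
Function('O')(D) = Mul(Rational(-1, 3), D, Pow(Add(58, D), -1)) (Function('O')(D) = Mul(Rational(-1, 3), Mul(Add(D, Add(D, Mul(-1, D))), Pow(Add(D, 58), -1))) = Mul(Rational(-1, 3), Mul(Add(D, 0), Pow(Add(58, D), -1))) = Mul(Rational(-1, 3), Mul(D, Pow(Add(58, D), -1))) = Mul(Rational(-1, 3), D, Pow(Add(58, D), -1)))
Pow(Add(Function('R')(Pow(7, 2)), Function('O')(123)), Rational(1, 2)) = Pow(Add(Pow(Pow(7, 2), -1), Mul(-1, 123, Pow(Add(174, Mul(3, 123)), -1))), Rational(1, 2)) = Pow(Add(Pow(49, -1), Mul(-1, 123, Pow(Add(174, 369), -1))), Rational(1, 2)) = Pow(Add(Rational(1, 49), Mul(-1, 123, Pow(543, -1))), Rational(1, 2)) = Pow(Add(Rational(1, 49), Mul(-1, 123, Rational(1, 543))), Rational(1, 2)) = Pow(Add(Rational(1, 49), Rational(-41, 181)), Rational(1, 2)) = Pow(Rational(-1828, 8869), Rational(1, 2)) = Mul(Rational(2, 1267), I, Pow(82717, Rational(1, 2)))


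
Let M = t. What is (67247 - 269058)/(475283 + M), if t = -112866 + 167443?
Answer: -201811/529860 ≈ -0.38088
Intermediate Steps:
t = 54577
M = 54577
(67247 - 269058)/(475283 + M) = (67247 - 269058)/(475283 + 54577) = -201811/529860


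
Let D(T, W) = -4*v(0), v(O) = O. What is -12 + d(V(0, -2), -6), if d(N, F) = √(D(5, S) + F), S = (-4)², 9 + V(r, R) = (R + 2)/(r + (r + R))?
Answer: -12 + I*√6 ≈ -12.0 + 2.4495*I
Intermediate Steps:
V(r, R) = -9 + (2 + R)/(R + 2*r) (V(r, R) = -9 + (R + 2)/(r + (r + R)) = -9 + (2 + R)/(r + (R + r)) = -9 + (2 + R)/(R + 2*r))
S = 16
D(T, W) = 0 (D(T, W) = -4*0 = 0)
d(N, F) = √F (d(N, F) = √(0 + F) = √F)
-12 + d(V(0, -2), -6) = -12 + √(-6) = -12 + I*√6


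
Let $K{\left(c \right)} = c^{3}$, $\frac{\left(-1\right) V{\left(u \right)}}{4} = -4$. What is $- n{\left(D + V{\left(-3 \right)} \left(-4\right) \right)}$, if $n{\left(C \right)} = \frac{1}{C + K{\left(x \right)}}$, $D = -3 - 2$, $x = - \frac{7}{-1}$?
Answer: $- \frac{1}{274} \approx -0.0036496$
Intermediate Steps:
$V{\left(u \right)} = 16$ ($V{\left(u \right)} = \left(-4\right) \left(-4\right) = 16$)
$x = 7$ ($x = \left(-7\right) \left(-1\right) = 7$)
$D = -5$ ($D = -3 - 2 = -5$)
$n{\left(C \right)} = \frac{1}{343 + C}$ ($n{\left(C \right)} = \frac{1}{C + 7^{3}} = \frac{1}{C + 343} = \frac{1}{343 + C}$)
$- n{\left(D + V{\left(-3 \right)} \left(-4\right) \right)} = - \frac{1}{343 + \left(-5 + 16 \left(-4\right)\right)} = - \frac{1}{343 - 69} = - \frac{1}{274}$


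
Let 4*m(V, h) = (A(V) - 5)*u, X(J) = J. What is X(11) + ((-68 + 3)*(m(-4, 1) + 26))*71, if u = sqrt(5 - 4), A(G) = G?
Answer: -438381/4 ≈ -1.0960e+5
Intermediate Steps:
u = 1 (u = sqrt(1) = 1)
m(V, h) = -5/4 + V/4 (m(V, h) = ((V - 5)*1)/4 = ((-5 + V)*1)/4 = (-5 + V)/4 = -5/4 + V/4)
X(11) + ((-68 + 3)*(m(-4, 1) + 26))*71 = 11 + ((-68 + 3)*((-5/4 + (1/4)*(-4)) + 26))*71 = 11 - 65*((-5/4 - 1) + 26)*71 = 11 - 65*(-9/4 + 26)*71 = 11 - 65*95/4*71 = 11 - 6175/4*71 = 11 - 438425/4 = -438381/4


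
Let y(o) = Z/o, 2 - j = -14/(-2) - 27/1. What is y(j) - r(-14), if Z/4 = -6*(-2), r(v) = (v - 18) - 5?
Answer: 431/11 ≈ 39.182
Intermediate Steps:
r(v) = -23 + v (r(v) = (-18 + v) - 5 = -23 + v)
Z = 48 (Z = 4*(-6*(-2)) = 4*12 = 48)
j = 22 (j = 2 - (-14/(-2) - 27/1) = 2 - (-14*(-1/2) - 27*1) = 2 - (7 - 27) = 2 - 1*(-20) = 2 + 20 = 22)
y(o) = 48/o
y(j) - r(-14) = 48/22 - (-23 - 14) = 48*(1/22) - 1*(-37) = 24/11 + 37 = 431/11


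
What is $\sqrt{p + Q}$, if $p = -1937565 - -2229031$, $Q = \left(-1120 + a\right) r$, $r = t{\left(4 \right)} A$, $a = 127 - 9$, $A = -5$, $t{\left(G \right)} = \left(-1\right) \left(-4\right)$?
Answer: $\sqrt{311506} \approx 558.13$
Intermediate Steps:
$t{\left(G \right)} = 4$
$a = 118$ ($a = 127 - 9 = 118$)
$r = -20$ ($r = 4 \left(-5\right) = -20$)
$Q = 20040$ ($Q = \left(-1120 + 118\right) \left(-20\right) = \left(-1002\right) \left(-20\right) = 20040$)
$p = 291466$ ($p = -1937565 + 2229031 = 291466$)
$\sqrt{p + Q} = \sqrt{291466 + 20040} = \sqrt{311506}$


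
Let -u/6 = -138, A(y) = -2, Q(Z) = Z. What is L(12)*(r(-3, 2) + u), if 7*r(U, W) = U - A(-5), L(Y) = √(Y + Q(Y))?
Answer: 11590*√6/7 ≈ 4055.7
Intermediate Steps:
L(Y) = √2*√Y (L(Y) = √(Y + Y) = √(2*Y) = √2*√Y)
r(U, W) = 2/7 + U/7 (r(U, W) = (U - 1*(-2))/7 = (U + 2)/7 = (2 + U)/7 = 2/7 + U/7)
u = 828 (u = -6*(-138) = 828)
L(12)*(r(-3, 2) + u) = (√2*√12)*((2/7 + (⅐)*(-3)) + 828) = (√2*(2*√3))*((2/7 - 3/7) + 828) = (2*√6)*(-⅐ + 828) = (2*√6)*(5795/7) = 11590*√6/7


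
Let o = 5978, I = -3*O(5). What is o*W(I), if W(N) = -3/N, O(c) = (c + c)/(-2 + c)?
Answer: 8967/5 ≈ 1793.4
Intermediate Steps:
O(c) = 2*c/(-2 + c) (O(c) = (2*c)/(-2 + c) = 2*c/(-2 + c))
I = -10 (I = -6*5/(-2 + 5) = -6*5/3 = -3*10/3 = -10)
o*W(I) = 5978*(-3/(-10)) = 5978*(-3*(-1/10)) = 5978*(3/10) = 8967/5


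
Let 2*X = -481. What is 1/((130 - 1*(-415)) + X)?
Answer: 2/609 ≈ 0.0032841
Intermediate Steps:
X = -481/2 (X = (½)*(-481) = -481/2 ≈ -240.50)
1/((130 - 1*(-415)) + X) = 1/((130 - 1*(-415)) - 481/2) = 1/((130 + 415) - 481/2) = 1/(545 - 481/2) = 1/(609/2) = 2/609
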